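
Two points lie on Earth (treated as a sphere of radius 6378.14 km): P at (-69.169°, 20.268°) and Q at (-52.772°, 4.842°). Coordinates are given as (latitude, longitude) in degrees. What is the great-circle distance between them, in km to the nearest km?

Let φ₁ = -1.2072 rad, φ₂ = -0.9210 rad, and Δλ = -0.2692 rad.
cos c = sin φ₁ sin φ₂ + cos φ₁ cos φ₂ cos Δλ = (-0.9346)(-0.7962) + (0.3556)(0.6050)(0.9640) = 0.95158,
so c = arccos(0.95158) = 0.31247 rad.
Distance = R·c = 6378.14 × 0.3125 ≈ 1993 km.

1993 km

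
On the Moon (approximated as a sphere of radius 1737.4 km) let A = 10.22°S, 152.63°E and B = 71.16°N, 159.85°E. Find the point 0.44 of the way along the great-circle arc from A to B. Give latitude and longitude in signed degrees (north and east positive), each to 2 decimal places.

The central angle between A and B is δ = 1.4229 rad.
With f = 0.44, the slerp weights are sin((1−f)δ)/sin δ = 0.7230 and sin(fδ)/sin δ = 0.5924.
Weighted sum of the unit vectors: (0.7230)·(-0.8740,0.4524,-0.1774) + (0.5924)·(-0.3032,0.1112,0.9464) = (-0.8115, 0.3930, 0.4324).
Converting back: φ = atan2(z, √(x²+y²)) = 25.62°, λ = atan2(y, x) = 154.16°.

25.62°, 154.16°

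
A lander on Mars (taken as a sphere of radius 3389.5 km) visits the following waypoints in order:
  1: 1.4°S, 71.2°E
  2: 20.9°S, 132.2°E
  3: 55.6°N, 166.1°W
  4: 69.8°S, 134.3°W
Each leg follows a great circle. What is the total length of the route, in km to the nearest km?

Leg 1→2: central angle 1.0911 rad, distance 3698.4 km.
Leg 2→3: central angle 1.6149 rad, distance 5473.8 km.
Leg 3→4: central angle 2.2250 rad, distance 7541.8 km.
Total: 3698.4 + 5473.8 + 7541.8 ≈ 16714 km.

16714 km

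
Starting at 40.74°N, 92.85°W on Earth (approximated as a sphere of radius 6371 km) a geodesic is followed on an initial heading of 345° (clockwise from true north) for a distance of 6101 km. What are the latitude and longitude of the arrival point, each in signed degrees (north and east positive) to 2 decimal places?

76.93°, 156.56°

Angular distance δ = d/R = 6101/6371 = 0.95762 rad; initial bearing θ = 6.0214 rad.
sin φ₂ = sin φ₁ cos δ + cos φ₁ sin δ cos θ = (0.6526)(0.5755) + (0.7577)(0.8178)(0.9659) = 0.9741, so φ₂ = 76.93°.
Δλ = atan2(sin θ sin δ cos φ₁, cos δ − sin φ₁ sin φ₂) = atan2(-0.1604, -0.0603) = -110.592°.
λ₂ = -92.850° − 110.592° = -203.44° → 156.56° after wrapping to (−180°, 180°].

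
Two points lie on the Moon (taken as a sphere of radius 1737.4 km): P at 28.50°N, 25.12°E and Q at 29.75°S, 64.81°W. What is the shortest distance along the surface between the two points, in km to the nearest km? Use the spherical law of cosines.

3143 km

Let φ₁ = 0.4974 rad, φ₂ = -0.5192 rad, and Δλ = -1.5696 rad.
cos c = sin φ₁ sin φ₂ + cos φ₁ cos φ₂ cos Δλ = (0.4772)(-0.4962) + (0.8788)(0.8682)(0.0012) = -0.23584,
so c = arccos(-0.23584) = 1.80888 rad.
Distance = R·c = 1737.4 × 1.8089 ≈ 3143 km.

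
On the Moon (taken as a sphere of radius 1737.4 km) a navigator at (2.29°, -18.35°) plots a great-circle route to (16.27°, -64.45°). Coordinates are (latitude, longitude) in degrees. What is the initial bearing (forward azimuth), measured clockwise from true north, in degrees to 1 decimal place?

290.1°

Δλ = -46.100° = -0.8046 rad.
y = sin Δλ · cos φ₂ = (-0.7206)(0.9600) = -0.6917
x = cos φ₁ sin φ₂ − sin φ₁ cos φ₂ cos Δλ = (0.9992)(0.2802) − (0.0400)(0.9600)(0.6934) = 0.2533
θ = atan2(y, x) = -69.88°; adding 360° gives 290.1°.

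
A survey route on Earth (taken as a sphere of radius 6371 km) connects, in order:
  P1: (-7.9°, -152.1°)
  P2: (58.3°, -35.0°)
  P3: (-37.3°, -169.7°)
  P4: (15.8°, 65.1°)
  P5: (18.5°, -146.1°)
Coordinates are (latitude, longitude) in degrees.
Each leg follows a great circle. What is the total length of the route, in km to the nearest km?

Leg P1→P2: central angle 1.9327 rad, distance 12313.2 km.
Leg P2→P3: central angle 2.5143 rad, distance 16018.4 km.
Leg P3→P4: central angle 2.2221 rad, distance 14156.9 km.
Leg P4→P5: central angle 2.3380 rad, distance 14895.3 km.
Total: 12313.2 + 16018.4 + 14156.9 + 14895.3 ≈ 57384 km.

57384 km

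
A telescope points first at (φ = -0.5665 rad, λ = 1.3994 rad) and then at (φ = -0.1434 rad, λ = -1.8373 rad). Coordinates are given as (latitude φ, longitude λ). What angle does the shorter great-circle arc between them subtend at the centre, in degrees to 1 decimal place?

139.0°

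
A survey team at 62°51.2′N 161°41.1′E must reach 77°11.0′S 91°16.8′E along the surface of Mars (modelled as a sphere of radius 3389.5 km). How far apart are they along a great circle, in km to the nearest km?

8666 km

Let φ₁ = 1.0970 rad, φ₂ = -1.3471 rad, and Δλ = -1.2288 rad.
Haversine: a = sin²(Δφ/2) + cos φ₁ cos φ₂ sin²(Δλ/2) = 0.8832 + (0.4563)(0.2218)(0.3323) = 0.91686.
Central angle c = 2·arcsin(√a) = 2.55662 rad.
Distance = R·c = 3389.5 × 2.5566 ≈ 8666 km.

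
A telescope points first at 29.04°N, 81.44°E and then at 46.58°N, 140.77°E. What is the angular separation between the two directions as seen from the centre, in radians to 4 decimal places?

In radians: φ₁ = 0.5068, φ₂ = 0.8130, Δλ = 59.330° = 1.0355 rad.
cos c = sin φ₁ sin φ₂ + cos φ₁ cos φ₂ cos Δλ = (0.4854)(0.7263) + (0.8743)(0.6873)(0.5101) = 0.65911,
so c = arccos(0.65911) = 0.85117 rad.
So the angular separation is 0.8512 rad.

0.8512 rad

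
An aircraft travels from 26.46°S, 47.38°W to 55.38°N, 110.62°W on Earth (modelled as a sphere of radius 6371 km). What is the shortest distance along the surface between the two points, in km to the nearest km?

10887 km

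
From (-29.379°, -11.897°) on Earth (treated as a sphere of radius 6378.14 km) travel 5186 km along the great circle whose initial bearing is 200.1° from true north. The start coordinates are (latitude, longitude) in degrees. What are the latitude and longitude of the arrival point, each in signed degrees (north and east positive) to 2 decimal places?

-68.69°, -55.27°

Angular distance δ = d/R = 5186/6378.14 = 0.81309 rad; initial bearing θ = 3.4924 rad.
sin φ₂ = sin φ₁ cos δ + cos φ₁ sin δ cos θ = (-0.4906)(0.6873) + (0.8714)(0.7264)(-0.9391) = -0.9316, so φ₂ = -68.69°.
Δλ = atan2(sin θ sin δ cos φ₁, cos δ − sin φ₁ sin φ₂) = atan2(-0.2175, 0.2302) = -43.376°.
λ₂ = -11.897° − 43.376° = -55.27°.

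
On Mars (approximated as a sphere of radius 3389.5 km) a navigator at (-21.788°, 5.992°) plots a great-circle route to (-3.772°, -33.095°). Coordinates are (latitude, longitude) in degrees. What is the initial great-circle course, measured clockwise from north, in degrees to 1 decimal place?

289.8°

With φ₁ = -0.3803, φ₂ = -0.0658, Δλ = -0.6822 rad, the forward-azimuth formula gives
θ = atan2( sin Δλ cos φ₂ , cos φ₁ sin φ₂ − sin φ₁ cos φ₂ cos Δλ ) = atan2(-0.6291, 0.2264) = -70.21°.
Adding 360° brings this into [0°, 360°): 289.8°.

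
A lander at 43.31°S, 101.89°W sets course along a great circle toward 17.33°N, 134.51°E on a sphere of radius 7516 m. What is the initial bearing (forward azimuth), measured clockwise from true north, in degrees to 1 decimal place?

259.6°

Δλ = -123.600° = -2.1572 rad.
y = sin Δλ · cos φ₂ = (-0.8329)(0.9546) = -0.7951
x = cos φ₁ sin φ₂ − sin φ₁ cos φ₂ cos Δλ = (0.7277)(0.2979) − (-0.6859)(0.9546)(-0.5534) = -0.1456
θ = atan2(y, x) = -100.38°; adding 360° gives 259.6°.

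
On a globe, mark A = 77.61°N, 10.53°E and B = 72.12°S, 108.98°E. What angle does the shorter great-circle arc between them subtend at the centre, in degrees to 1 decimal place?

159.9°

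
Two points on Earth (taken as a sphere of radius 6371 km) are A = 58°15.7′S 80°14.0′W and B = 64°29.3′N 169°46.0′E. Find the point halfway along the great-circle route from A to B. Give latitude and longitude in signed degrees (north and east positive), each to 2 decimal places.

5.36°, -127.13°

Central angle δ = 2.5774 rad. Interpolating on the sphere with fraction f = 0.5:
P = [sin((1−f)δ)·A + sin(fδ)·B] / sin δ = 1.7962·A + 1.7962·B in Cartesian coordinates,
giving P = (-0.6010, -0.7937, 0.0935), i.e. latitude 5.36°, longitude -127.13°.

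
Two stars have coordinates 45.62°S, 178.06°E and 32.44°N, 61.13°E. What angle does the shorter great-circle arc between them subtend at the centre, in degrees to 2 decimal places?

In radians: φ₁ = -0.7962, φ₂ = 0.5662, Δλ = -116.930° = -2.0408 rad.
cos c = sin φ₁ sin φ₂ + cos φ₁ cos φ₂ cos Δλ = (-0.7147)(0.5364) + (0.6994)(0.8440)(-0.4529) = -0.65072,
so c = arccos(-0.65072) = 2.27933 rad.
So the angular separation is 130.60°.

130.60°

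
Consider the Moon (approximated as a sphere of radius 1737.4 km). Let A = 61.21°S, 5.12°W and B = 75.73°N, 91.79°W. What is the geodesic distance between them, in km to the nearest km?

4470 km

In radians: φ₁ = -1.0683, φ₂ = 1.3217, Δλ = -86.670° = -1.5127 rad.
Haversine: a = sin²(Δφ/2) + cos φ₁ cos φ₂ sin²(Δλ/2) = 0.8653 + (0.4816)(0.2465)(0.4710) = 0.92123.
Central angle c = 2·arcsin(√a) = 2.57262 rad.
Distance = R·c = 1737.4 × 2.5726 ≈ 4470 km.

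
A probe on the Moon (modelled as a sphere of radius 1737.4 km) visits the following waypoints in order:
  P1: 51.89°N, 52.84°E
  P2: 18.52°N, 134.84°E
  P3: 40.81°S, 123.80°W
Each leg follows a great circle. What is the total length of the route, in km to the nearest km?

Leg P1→P2: central angle 1.2330 rad, distance 2142.3 km.
Leg P2→P3: central angle 1.9273 rad, distance 3348.4 km.
Total: 2142.3 + 3348.4 ≈ 5491 km.

5491 km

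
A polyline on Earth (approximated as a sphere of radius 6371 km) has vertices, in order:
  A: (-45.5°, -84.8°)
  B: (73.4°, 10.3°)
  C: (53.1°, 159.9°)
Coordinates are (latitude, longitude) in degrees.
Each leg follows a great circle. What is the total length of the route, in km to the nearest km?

20719 km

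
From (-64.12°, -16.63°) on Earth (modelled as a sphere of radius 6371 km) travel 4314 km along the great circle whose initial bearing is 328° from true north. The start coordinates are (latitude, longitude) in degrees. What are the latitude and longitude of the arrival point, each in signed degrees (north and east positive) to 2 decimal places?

Angular distance δ = d/R = 4314/6371 = 0.67713 rad; initial bearing θ = 5.7247 rad.
sin φ₂ = sin φ₁ cos δ + cos φ₁ sin δ cos θ = (-0.8997)(0.7794) + (0.4365)(0.6266)(0.8480) = -0.4693, so φ₂ = -27.99°.
Δλ = atan2(sin θ sin δ cos φ₁, cos δ − sin φ₁ sin φ₂) = atan2(-0.1449, 0.3572) = -22.086°.
λ₂ = -16.630° − 22.086° = -38.72°.

-27.99°, -38.72°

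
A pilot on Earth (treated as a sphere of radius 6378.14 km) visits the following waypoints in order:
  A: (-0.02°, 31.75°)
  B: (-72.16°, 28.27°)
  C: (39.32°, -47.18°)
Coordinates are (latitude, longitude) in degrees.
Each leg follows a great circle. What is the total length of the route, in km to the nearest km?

Leg A→B: central angle 1.2597 rad, distance 8034.4 km.
Leg B→C: central angle 2.1456 rad, distance 13684.7 km.
Total: 8034.4 + 13684.7 ≈ 21719 km.

21719 km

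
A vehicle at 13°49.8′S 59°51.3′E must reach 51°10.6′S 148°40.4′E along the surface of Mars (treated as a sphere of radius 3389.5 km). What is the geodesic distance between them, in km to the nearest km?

In radians: φ₁ = -0.2414, φ₂ = -0.8932, Δλ = 88.818° = 1.5502 rad.
cos c = sin φ₁ sin φ₂ + cos φ₁ cos φ₂ cos Δλ = (-0.2390)(-0.7791) + (0.9710)(0.6269)(0.0206) = 0.19879,
so c = arccos(0.19879) = 1.37068 rad.
Distance = R·c = 3389.5 × 1.3707 ≈ 4646 km.

4646 km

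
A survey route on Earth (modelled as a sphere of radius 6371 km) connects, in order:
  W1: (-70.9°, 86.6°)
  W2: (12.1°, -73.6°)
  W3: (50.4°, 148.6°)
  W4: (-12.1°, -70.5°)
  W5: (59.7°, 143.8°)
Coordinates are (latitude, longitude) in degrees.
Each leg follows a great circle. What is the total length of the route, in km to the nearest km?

Leg W1→W2: central angle 2.0934 rad, distance 13336.9 km.
Leg W2→W3: central angle 1.8757 rad, distance 11950.1 km.
Leg W3→W4: central angle 2.2721 rad, distance 14475.4 km.
Leg W4→W5: central angle 2.2000 rad, distance 14016.3 km.
Total: 13336.9 + 11950.1 + 14475.4 + 14016.3 ≈ 53779 km.

53779 km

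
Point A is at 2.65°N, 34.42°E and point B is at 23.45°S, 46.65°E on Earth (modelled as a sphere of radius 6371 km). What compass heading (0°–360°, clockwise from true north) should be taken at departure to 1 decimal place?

156.1°

With φ₁ = 0.0463, φ₂ = -0.4093, Δλ = 0.2135 rad, the forward-azimuth formula gives
θ = atan2( sin Δλ cos φ₂ , cos φ₁ sin φ₂ − sin φ₁ cos φ₂ cos Δλ ) = atan2(0.1943, -0.4390) = 156.12°.
So the initial bearing is 156.1°.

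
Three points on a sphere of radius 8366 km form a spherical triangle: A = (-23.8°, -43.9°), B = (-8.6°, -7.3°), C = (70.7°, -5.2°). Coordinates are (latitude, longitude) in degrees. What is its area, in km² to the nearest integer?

Side lengths (central angles): a = 1.3843, b = 1.7162, c = 0.6655 rad; semiperimeter s = 1.8829.
By l'Huilier's theorem, tan(E/4) = √[tan(s/2) tan((s−a)/2) tan((s−b)/2) tan((s−c)/2)], giving spherical excess E = 0.5672 rad.
Area = E·R² = 0.5672 × (8366)² ≈ 39695629 km².

39695629 km²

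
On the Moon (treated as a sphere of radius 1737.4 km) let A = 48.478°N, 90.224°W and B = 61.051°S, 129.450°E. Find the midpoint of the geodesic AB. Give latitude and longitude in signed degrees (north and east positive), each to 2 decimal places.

-16.59°, -137.01°

The central angle between A and B is δ = 2.6955 rad.
With f = 0.5, the slerp weights are sin((1−f)δ)/sin δ = 2.2602 and sin(fδ)/sin δ = 2.2602.
Weighted sum of the unit vectors: (2.2602)·(-0.0026,-0.6629,0.7487) + (2.2602)·(-0.3076,0.3738,-0.8751) = (-0.7010, -0.6535, -0.2856).
Converting back: φ = atan2(z, √(x²+y²)) = -16.59°, λ = atan2(y, x) = -137.01°.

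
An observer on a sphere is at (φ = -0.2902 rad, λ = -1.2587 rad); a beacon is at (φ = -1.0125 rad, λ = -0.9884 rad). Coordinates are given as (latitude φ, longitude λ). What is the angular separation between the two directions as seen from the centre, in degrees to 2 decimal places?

With latitudes φ₁ = -16.627°, φ₂ = -58.012° and longitude difference Δλ = 15.487°:
Haversine: a = sin²(Δφ/2) + cos φ₁ cos φ₂ sin²(Δλ/2) = 0.1249 + (0.9582)(0.5297)(0.0182) = 0.13407.
Central angle c = 2·arcsin(√a) = 0.74975 rad.
So the angular separation is 42.96°.

42.96°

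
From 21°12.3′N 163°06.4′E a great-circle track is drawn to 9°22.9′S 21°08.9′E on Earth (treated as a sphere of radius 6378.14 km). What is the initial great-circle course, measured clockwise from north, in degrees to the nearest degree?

282°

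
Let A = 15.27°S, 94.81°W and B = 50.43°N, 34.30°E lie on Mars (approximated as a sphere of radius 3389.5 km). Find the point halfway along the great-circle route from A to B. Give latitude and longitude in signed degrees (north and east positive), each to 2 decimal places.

The central angle between A and B is δ = 2.2027 rad.
With f = 0.5, the slerp weights are sin((1−f)δ)/sin δ = 1.1052 and sin(fδ)/sin δ = 1.1052.
Weighted sum of the unit vectors: (1.1052)·(-0.0809,-0.9613,-0.2634) + (1.1052)·(0.5262,0.3590,0.7708) = (0.4922, -0.6657, 0.5609).
Converting back: φ = atan2(z, √(x²+y²)) = 34.12°, λ = atan2(y, x) = -53.52°.

34.12°, -53.52°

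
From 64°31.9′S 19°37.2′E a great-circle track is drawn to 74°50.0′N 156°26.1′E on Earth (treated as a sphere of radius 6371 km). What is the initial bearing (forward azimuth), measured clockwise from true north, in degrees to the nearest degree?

36°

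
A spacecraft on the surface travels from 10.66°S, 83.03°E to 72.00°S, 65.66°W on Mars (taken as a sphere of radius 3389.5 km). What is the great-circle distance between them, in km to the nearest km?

In radians: φ₁ = -0.1861, φ₂ = -1.2566, Δλ = -148.690° = -2.5951 rad.
cos c = sin φ₁ sin φ₂ + cos φ₁ cos φ₂ cos Δλ = (-0.1850)(-0.9511) + (0.9827)(0.3090)(-0.8544) = -0.08353,
so c = arccos(-0.08353) = 1.65442 rad.
Distance = R·c = 3389.5 × 1.6544 ≈ 5608 km.

5608 km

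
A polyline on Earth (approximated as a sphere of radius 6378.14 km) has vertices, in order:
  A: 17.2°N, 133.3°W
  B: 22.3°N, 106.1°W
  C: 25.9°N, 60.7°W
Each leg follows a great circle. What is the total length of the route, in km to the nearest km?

Leg A→B: central angle 0.4549 rad, distance 2901.4 km.
Leg B→C: central angle 0.7225 rad, distance 4608.4 km.
Total: 2901.4 + 4608.4 ≈ 7510 km.

7510 km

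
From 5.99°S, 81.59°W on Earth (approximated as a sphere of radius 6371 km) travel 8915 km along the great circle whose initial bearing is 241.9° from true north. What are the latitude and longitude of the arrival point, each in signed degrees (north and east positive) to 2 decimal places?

Angular distance δ = d/R = 8915/6371 = 1.39931 rad; initial bearing θ = 4.2220 rad.
sin φ₂ = sin φ₁ cos δ + cos φ₁ sin δ cos θ = (-0.1044)(0.1706) + (0.9945)(0.9853)(-0.4710) = -0.4794, so φ₂ = -28.64°.
Δλ = atan2(sin θ sin δ cos φ₁, cos δ − sin φ₁ sin φ₂) = atan2(-0.8644, 0.1206) = -82.056°.
λ₂ = -81.590° − 82.056° = -163.65°.

-28.64°, -163.65°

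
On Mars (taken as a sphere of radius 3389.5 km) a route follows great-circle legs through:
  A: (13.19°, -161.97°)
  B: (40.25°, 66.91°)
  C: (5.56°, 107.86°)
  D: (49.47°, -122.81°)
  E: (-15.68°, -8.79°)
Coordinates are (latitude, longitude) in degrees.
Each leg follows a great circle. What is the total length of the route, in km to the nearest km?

Leg A→B: central angle 1.9190 rad, distance 6504.6 km.
Leg B→C: central angle 0.8810 rad, distance 2986.3 km.
Leg C→D: central angle 1.9138 rad, distance 6486.7 km.
Leg D→E: central angle 2.0489 rad, distance 6944.8 km.
Total: 6504.6 + 2986.3 + 6486.7 + 6944.8 ≈ 22922 km.

22922 km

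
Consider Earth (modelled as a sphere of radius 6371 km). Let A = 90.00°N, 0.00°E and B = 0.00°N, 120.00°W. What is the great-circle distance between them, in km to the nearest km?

With latitudes φ₁ = 90.000°, φ₂ = 0.000° and longitude difference Δλ = -120.000°:
Haversine: a = sin²(Δφ/2) + cos φ₁ cos φ₂ sin²(Δλ/2) = 0.5000 + (0.0000)(1.0000)(0.7500) = 0.50000.
Central angle c = 2·arcsin(√a) = 1.57080 rad.
Distance = R·c = 6371 × 1.5708 ≈ 10008 km.

10008 km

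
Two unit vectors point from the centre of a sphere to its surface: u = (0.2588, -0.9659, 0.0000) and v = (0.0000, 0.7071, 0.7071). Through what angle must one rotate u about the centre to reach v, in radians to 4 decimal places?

2.3227 rad

u·v = -0.6830; |u| = 1.0000, |v| = 1.0000.
cos θ = (u·v)/(|u||v|) = -0.6830, so θ = 2.3227 rad.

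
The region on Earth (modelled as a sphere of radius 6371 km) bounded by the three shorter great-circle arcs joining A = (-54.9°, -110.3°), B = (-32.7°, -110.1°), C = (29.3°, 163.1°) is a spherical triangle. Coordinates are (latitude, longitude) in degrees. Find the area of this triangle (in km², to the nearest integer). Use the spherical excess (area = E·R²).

19710445 km²

Side lengths (central angles): a = 1.7961, b = 1.9505, c = 0.3875 rad; semiperimeter s = 2.0670.
By l'Huilier's theorem, tan(E/4) = √[tan(s/2) tan((s−a)/2) tan((s−b)/2) tan((s−c)/2)], giving spherical excess E = 0.4856 rad.
Area = E·R² = 0.4856 × (6371)² ≈ 19710445 km².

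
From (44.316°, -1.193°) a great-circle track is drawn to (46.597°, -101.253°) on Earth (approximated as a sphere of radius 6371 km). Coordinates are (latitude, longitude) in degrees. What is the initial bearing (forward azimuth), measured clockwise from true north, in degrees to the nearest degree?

312°

With φ₁ = 0.7735, φ₂ = 0.8133, Δλ = -1.7464 rad, the forward-azimuth formula gives
θ = atan2( sin Δλ cos φ₂ , cos φ₁ sin φ₂ − sin φ₁ cos φ₂ cos Δλ ) = atan2(-0.6766, 0.6037) = -48.26°.
Adding 360° brings this into [0°, 360°): 312°.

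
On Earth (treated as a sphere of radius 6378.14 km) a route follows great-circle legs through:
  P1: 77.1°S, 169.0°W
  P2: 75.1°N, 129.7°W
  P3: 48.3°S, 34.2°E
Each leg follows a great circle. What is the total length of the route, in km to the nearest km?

34086 km

Leg P1→P2: central angle 2.6850 rad, distance 17125.4 km.
Leg P2→P3: central angle 2.6592 rad, distance 16960.6 km.
Total: 17125.4 + 16960.6 ≈ 34086 km.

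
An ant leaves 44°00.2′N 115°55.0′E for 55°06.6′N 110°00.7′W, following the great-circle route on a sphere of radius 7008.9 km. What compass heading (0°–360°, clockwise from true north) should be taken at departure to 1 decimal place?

With φ₁ = 0.7680, φ₂ = 0.9619, Δλ = 2.3400 rad, the forward-azimuth formula gives
θ = atan2( sin Δλ cos φ₂ , cos φ₁ sin φ₂ − sin φ₁ cos φ₂ cos Δλ ) = atan2(0.4110, 0.8664) = 25.38°.
So the initial bearing is 25.4°.

25.4°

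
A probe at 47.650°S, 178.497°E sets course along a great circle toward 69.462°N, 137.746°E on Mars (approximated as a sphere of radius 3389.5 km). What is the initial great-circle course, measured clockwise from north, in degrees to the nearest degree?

345°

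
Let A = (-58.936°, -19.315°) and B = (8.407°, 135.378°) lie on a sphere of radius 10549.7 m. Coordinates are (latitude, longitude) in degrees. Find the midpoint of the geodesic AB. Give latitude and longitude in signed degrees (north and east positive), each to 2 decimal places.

The central angle between A and B is δ = 2.1978 rad.
With f = 0.5, the slerp weights are sin((1−f)δ)/sin δ = 1.0999 and sin(fδ)/sin δ = 1.0999.
Weighted sum of the unit vectors: (1.0999)·(0.4870,-0.1707,-0.8566) + (1.0999)·(-0.7041,0.6949,0.1462) = (-0.2388, 0.5766, -0.7814).
Converting back: φ = atan2(z, √(x²+y²)) = -51.38°, λ = atan2(y, x) = 112.50°.

-51.38°, 112.50°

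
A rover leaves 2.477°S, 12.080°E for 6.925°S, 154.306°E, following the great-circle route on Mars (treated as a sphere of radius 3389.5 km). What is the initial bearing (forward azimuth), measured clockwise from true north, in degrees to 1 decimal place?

Δλ = 142.226° = 2.4823 rad.
y = sin Δλ · cos φ₂ = (0.6125)(0.9927) = 0.6081
x = cos φ₁ sin φ₂ − sin φ₁ cos φ₂ cos Δλ = (0.9991)(-0.1206) − (-0.0432)(0.9927)(-0.7904) = -0.1544
θ = atan2(y, x) = 104.24°, so the bearing is 104.2°.

104.2°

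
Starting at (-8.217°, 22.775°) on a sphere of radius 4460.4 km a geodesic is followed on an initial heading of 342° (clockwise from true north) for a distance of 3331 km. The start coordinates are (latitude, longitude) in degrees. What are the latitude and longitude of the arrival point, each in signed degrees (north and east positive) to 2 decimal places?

32.31°, 8.39°

Angular distance δ = d/R = 3331/4460.4 = 0.74679 rad; initial bearing θ = 5.9690 rad.
sin φ₂ = sin φ₁ cos δ + cos φ₁ sin δ cos θ = (-0.1429)(0.7339) + (0.9897)(0.6793)(0.9511) = 0.5345, so φ₂ = 32.31°.
Δλ = atan2(sin θ sin δ cos φ₁, cos δ − sin φ₁ sin φ₂) = atan2(-0.2078, 0.8103) = -14.381°.
λ₂ = 22.775° − 14.381° = 8.39°.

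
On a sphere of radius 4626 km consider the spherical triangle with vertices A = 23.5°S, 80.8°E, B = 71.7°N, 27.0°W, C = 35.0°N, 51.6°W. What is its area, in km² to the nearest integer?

26560634 km²

Side lengths (central angles): a = 0.6786, b = 2.3968, c = 2.0562 rad; semiperimeter s = 2.5659.
By l'Huilier's theorem, tan(E/4) = √[tan(s/2) tan((s−a)/2) tan((s−b)/2) tan((s−c)/2)], giving spherical excess E = 1.2412 rad.
Area = E·R² = 1.2412 × (4626)² ≈ 26560634 km².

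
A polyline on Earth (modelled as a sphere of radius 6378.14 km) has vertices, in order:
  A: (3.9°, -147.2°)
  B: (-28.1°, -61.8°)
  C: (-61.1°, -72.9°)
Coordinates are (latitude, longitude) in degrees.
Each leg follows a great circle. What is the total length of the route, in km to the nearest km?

13539 km

Leg A→B: central angle 1.5322 rad, distance 9772.8 km.
Leg B→C: central angle 0.5904 rad, distance 3765.9 km.
Total: 9772.8 + 3765.9 ≈ 13539 km.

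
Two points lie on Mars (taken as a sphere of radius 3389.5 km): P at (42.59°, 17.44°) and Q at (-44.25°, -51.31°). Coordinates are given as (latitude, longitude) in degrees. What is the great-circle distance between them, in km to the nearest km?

6290 km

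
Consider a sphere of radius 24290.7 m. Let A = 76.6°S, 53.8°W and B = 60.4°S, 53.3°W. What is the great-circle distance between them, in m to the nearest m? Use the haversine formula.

With latitudes φ₁ = -76.600°, φ₂ = -60.400° and longitude difference Δλ = 0.500°:
Haversine: a = sin²(Δφ/2) + cos φ₁ cos φ₂ sin²(Δλ/2) = 0.0199 + (0.2317)(0.4939)(0.0000) = 0.01986.
Central angle c = 2·arcsin(√a) = 0.28276 rad.
Distance = R·c = 24290.7 × 0.2828 ≈ 6868 m.

6868 m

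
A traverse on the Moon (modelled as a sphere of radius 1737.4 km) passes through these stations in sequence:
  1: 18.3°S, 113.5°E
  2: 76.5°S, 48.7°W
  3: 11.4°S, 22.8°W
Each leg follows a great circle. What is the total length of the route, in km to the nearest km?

Leg 1→2: central angle 1.4764 rad, distance 2565.0 km.
Leg 2→3: central angle 1.1614 rad, distance 2017.8 km.
Total: 2565.0 + 2017.8 ≈ 4583 km.

4583 km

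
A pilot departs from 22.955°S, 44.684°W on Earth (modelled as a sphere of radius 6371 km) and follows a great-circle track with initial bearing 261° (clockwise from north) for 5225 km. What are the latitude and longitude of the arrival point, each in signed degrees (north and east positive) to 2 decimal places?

-21.80°, -95.75°

Angular distance δ = d/R = 5225/6371 = 0.82012 rad; initial bearing θ = 4.5553 rad.
sin φ₂ = sin φ₁ cos δ + cos φ₁ sin δ cos θ = (-0.3900)(0.6821) + (0.9208)(0.7312)(-0.1564) = -0.3714, so φ₂ = -21.80°.
Δλ = atan2(sin θ sin δ cos φ₁, cos δ − sin φ₁ sin φ₂) = atan2(-0.6650, 0.5373) = -51.065°.
λ₂ = -44.684° − 51.065° = -95.75°.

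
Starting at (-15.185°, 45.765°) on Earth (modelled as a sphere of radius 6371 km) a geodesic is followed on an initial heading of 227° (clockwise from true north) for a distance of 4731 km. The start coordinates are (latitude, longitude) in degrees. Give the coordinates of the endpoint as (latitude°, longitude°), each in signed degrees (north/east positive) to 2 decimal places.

Angular distance δ = d/R = 4731/6371 = 0.74258 rad; initial bearing θ = 3.9619 rad.
sin φ₂ = sin φ₁ cos δ + cos φ₁ sin δ cos θ = (-0.2619)(0.7367) + (0.9651)(0.6762)(-0.6820) = -0.6380, so φ₂ = -39.65°.
Δλ = atan2(sin θ sin δ cos φ₁, cos δ − sin φ₁ sin φ₂) = atan2(-0.4773, 0.5696) = -39.960°.
λ₂ = 45.765° − 39.960° = 5.81°.

-39.65°, 5.81°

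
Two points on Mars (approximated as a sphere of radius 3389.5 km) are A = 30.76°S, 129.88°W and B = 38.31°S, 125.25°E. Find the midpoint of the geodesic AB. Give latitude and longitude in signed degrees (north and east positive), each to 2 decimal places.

The central angle between A and B is δ = 1.4263 rad.
With f = 0.5, the slerp weights are sin((1−f)δ)/sin δ = 0.6611 and sin(fδ)/sin δ = 0.6611.
Weighted sum of the unit vectors: (0.6611)·(-0.5510,-0.6594,-0.5114) + (0.6611)·(-0.4529,0.6408,-0.6199) = (-0.6636, -0.0123, -0.7479).
Converting back: φ = atan2(z, √(x²+y²)) = -48.41°, λ = atan2(y, x) = -178.94°.

-48.41°, -178.94°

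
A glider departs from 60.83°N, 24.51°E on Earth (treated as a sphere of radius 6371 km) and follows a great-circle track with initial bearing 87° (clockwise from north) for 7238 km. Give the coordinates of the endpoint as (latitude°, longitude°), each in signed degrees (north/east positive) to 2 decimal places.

Angular distance δ = d/R = 7238/6371 = 1.13609 rad; initial bearing θ = 1.5184 rad.
sin φ₂ = sin φ₁ cos δ + cos φ₁ sin δ cos θ = (0.8732)(0.4211) + (0.4874)(0.9070)(0.0523) = 0.3909, so φ₂ = 23.01°.
Δλ = atan2(sin θ sin δ cos φ₁, cos δ − sin φ₁ sin φ₂) = atan2(0.4415, 0.0798) = 79.748°.
λ₂ = 24.510° + 79.748° = 104.26°.

23.01°, 104.26°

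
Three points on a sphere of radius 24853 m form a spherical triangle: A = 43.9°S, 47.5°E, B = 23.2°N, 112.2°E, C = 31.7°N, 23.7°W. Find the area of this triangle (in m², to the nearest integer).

1337815873 m²

Side lengths (central angles): a = 1.9333, b = 1.7384, c = 1.5609 rad; semiperimeter s = 2.6163.
By l'Huilier's theorem, tan(E/4) = √[tan(s/2) tan((s−a)/2) tan((s−b)/2) tan((s−c)/2)], giving spherical excess E = 2.1659 rad.
Area = E·R² = 2.1659 × (24853)² ≈ 1337815873 m².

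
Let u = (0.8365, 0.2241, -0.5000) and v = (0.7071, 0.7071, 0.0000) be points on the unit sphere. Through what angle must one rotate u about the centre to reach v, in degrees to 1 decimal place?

u·v = 0.7500; |u| = 1.0000, |v| = 1.0000.
cos θ = (u·v)/(|u||v|) = 0.7500, so θ = 41.4°.

41.4°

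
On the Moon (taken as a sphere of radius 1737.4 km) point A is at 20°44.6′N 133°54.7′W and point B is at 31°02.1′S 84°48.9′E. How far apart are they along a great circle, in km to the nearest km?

4363 km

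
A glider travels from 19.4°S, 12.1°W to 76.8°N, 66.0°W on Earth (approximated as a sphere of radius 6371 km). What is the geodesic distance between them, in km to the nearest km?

11268 km

In radians: φ₁ = -0.3386, φ₂ = 1.3404, Δλ = -53.900° = -0.9407 rad.
Haversine: a = sin²(Δφ/2) + cos φ₁ cos φ₂ sin²(Δλ/2) = 0.5540 + (0.9432)(0.2284)(0.2054) = 0.59824.
Central angle c = 2·arcsin(√a) = 1.76856 rad.
Distance = R·c = 6371 × 1.7686 ≈ 11268 km.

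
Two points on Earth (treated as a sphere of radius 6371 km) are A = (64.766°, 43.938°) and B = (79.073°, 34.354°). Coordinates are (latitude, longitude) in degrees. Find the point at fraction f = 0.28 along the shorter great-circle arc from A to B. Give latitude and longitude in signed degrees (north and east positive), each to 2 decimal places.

The central angle between A and B is δ = 0.2542 rad.
With f = 0.28, the slerp weights are sin((1−f)δ)/sin δ = 0.7238 and sin(fδ)/sin δ = 0.2828.
Weighted sum of the unit vectors: (0.7238)·(0.3070,0.2958,0.9046) + (0.2828)·(0.1565,0.1070,0.9819) = (0.2664, 0.2443, 0.9324).
Converting back: φ = atan2(z, √(x²+y²)) = 68.81°, λ = atan2(y, x) = 42.52°.

68.81°, 42.52°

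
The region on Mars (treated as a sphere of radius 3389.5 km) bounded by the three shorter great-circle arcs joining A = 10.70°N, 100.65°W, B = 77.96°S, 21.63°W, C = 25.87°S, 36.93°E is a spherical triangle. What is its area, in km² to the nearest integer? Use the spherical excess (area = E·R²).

Side lengths (central angles): a = 1.0185, b = 2.3946, c = 1.7138 rad; semiperimeter s = 2.5634.
By l'Huilier's theorem, tan(E/4) = √[tan(s/2) tan((s−a)/2) tan((s−b)/2) tan((s−c)/2)], giving spherical excess E = 1.3617 rad.
Area = E·R² = 1.3617 × (3389.5)² ≈ 15643849 km².

15643849 km²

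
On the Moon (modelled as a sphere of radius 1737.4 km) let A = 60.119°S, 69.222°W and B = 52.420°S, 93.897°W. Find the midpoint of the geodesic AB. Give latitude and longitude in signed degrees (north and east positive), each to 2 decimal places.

The central angle between A and B is δ = 0.2720 rad.
With f = 0.5, the slerp weights are sin((1−f)δ)/sin δ = 0.5047 and sin(fδ)/sin δ = 0.5047.
Weighted sum of the unit vectors: (0.5047)·(0.1767,-0.4658,-0.8671) + (0.5047)·(-0.0414,-0.6085,-0.7925) = (0.0683, -0.5421, -0.8375).
Converting back: φ = atan2(z, √(x²+y²)) = -56.88°, λ = atan2(y, x) = -82.82°.

-56.88°, -82.82°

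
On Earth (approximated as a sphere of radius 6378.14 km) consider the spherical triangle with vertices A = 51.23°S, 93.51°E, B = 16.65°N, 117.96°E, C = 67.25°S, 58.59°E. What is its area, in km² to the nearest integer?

2227426 km²

Side lengths (central angles): a = 1.6463, b = 0.4089, c = 1.2422 rad; semiperimeter s = 1.6487.
By l'Huilier's theorem, tan(E/4) = √[tan(s/2) tan((s−a)/2) tan((s−b)/2) tan((s−c)/2)], giving spherical excess E = 0.0548 rad.
Area = E·R² = 0.0548 × (6378.14)² ≈ 2227426 km².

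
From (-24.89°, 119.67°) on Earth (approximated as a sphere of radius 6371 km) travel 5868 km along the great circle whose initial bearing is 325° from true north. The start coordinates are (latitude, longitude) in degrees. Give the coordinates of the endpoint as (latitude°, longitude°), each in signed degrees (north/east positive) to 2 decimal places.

19.70°, 90.65°

Angular distance δ = d/R = 5868/6371 = 0.92105 rad; initial bearing θ = 5.6723 rad.
sin φ₂ = sin φ₁ cos δ + cos φ₁ sin δ cos θ = (-0.4209)(0.6050) + (0.9071)(0.7962)(0.8192) = 0.3370, so φ₂ = 19.70°.
Δλ = atan2(sin θ sin δ cos φ₁, cos δ − sin φ₁ sin φ₂) = atan2(-0.4143, 0.7468) = -29.018°.
λ₂ = 119.670° − 29.018° = 90.65°.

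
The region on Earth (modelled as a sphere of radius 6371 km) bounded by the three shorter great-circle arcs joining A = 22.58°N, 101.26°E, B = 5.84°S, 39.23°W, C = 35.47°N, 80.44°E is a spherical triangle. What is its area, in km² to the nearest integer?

Side lengths (central angles): a = 2.0489, b = 0.3879, c = 2.4155 rad; semiperimeter s = 2.4261.
By l'Huilier's theorem, tan(E/4) = √[tan(s/2) tan((s−a)/2) tan((s−b)/2) tan((s−c)/2)], giving spherical excess E = 0.2659 rad.
Area = E·R² = 0.2659 × (6371)² ≈ 10792332 km².

10792332 km²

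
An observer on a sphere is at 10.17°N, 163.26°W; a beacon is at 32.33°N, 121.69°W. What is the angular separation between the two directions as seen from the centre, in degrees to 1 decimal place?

Let φ₁ = 0.1775 rad, φ₂ = 0.5643 rad, and Δλ = 0.7255 rad.
Haversine: a = sin²(Δφ/2) + cos φ₁ cos φ₂ sin²(Δλ/2) = 0.0369 + (0.9843)(0.8450)(0.1259) = 0.14167.
Central angle c = 2·arcsin(√a) = 0.77179 rad.
So the angular separation is 44.2°.

44.2°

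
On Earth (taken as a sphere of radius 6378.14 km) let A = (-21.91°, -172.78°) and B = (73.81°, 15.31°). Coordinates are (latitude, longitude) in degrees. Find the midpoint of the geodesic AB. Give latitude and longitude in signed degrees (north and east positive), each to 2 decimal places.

Central angle δ = 2.2325 rad. Interpolating on the sphere with fraction f = 0.5:
P = [sin((1−f)δ)·A + sin(fδ)·B] / sin δ = 1.1388·A + 1.1388·B in Cartesian coordinates,
giving P = (-0.7419, -0.0489, 0.6687), i.e. latitude 41.97°, longitude -176.23°.

41.97°, -176.23°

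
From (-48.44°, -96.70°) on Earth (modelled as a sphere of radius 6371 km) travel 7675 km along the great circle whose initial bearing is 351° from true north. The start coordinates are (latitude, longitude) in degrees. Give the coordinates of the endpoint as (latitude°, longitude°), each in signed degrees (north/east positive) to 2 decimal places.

20.12°, -105.65°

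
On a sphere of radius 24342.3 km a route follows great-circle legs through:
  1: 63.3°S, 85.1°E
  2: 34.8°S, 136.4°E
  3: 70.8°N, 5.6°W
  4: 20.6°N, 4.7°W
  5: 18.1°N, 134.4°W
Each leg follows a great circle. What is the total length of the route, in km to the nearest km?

Leg 1→2: central angle 0.7369 rad, distance 17938.1 km.
Leg 2→3: central angle 2.4215 rad, distance 58945.8 km.
Leg 3→4: central angle 0.8762 rad, distance 21328.8 km.
Leg 4→5: central angle 2.0477 rad, distance 49845.7 km.
Total: 17938.1 + 58945.8 + 21328.8 + 49845.7 ≈ 148058 km.

148058 km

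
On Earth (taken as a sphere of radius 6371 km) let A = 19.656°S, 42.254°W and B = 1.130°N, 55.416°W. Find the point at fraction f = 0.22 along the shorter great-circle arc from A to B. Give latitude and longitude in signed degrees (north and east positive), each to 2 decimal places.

-15.13°, -45.32°

The central angle between A and B is δ = 0.4271 rad.
With f = 0.22, the slerp weights are sin((1−f)δ)/sin δ = 0.7894 and sin(fδ)/sin δ = 0.2265.
Weighted sum of the unit vectors: (0.7894)·(0.6970,-0.6332,-0.3364) + (0.2265)·(0.5675,-0.8231,0.0197) = (0.6788, -0.6863, -0.2611).
Converting back: φ = atan2(z, √(x²+y²)) = -15.13°, λ = atan2(y, x) = -45.32°.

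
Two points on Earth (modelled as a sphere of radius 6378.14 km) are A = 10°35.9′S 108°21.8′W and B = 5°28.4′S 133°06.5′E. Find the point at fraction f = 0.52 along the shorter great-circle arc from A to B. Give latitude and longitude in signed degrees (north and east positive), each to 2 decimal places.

Central angle δ = 2.0373 rad. Interpolating on the sphere with fraction f = 0.52:
P = [sin((1−f)δ)·A + sin(fδ)·B] / sin δ = 0.9285·A + 0.9764·B in Cartesian coordinates,
giving P = (-0.9517, -0.1567, -0.2639), i.e. latitude -15.30°, longitude -170.65°.

-15.30°, -170.65°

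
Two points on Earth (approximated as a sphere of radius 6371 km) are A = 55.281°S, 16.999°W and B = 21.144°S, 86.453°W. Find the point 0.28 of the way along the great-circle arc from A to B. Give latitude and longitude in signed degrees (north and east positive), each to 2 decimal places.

The central angle between A and B is δ = 1.0668 rad.
With f = 0.28, the slerp weights are sin((1−f)δ)/sin δ = 0.7934 and sin(fδ)/sin δ = 0.3361.
Weighted sum of the unit vectors: (0.7934)·(0.5447,-0.1665,-0.8220) + (0.3361)·(0.0577,-0.9309,-0.3607) = (0.4515, -0.4450, -0.7734).
Converting back: φ = atan2(z, √(x²+y²)) = -50.66°, λ = atan2(y, x) = -44.58°.

-50.66°, -44.58°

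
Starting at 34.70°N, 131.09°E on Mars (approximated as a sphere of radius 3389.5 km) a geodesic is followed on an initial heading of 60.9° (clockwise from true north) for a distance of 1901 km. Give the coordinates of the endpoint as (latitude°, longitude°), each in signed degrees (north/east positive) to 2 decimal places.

Angular distance δ = d/R = 1901/3389.5 = 0.56085 rad; initial bearing θ = 1.0629 rad.
sin φ₂ = sin φ₁ cos δ + cos φ₁ sin δ cos θ = (0.5693)(0.8468) + (0.8221)(0.5319)(0.4863) = 0.6947, so φ₂ = 44.01°.
Δλ = atan2(sin θ sin δ cos φ₁, cos δ − sin φ₁ sin φ₂) = atan2(0.3821, 0.4513) = 40.254°.
λ₂ = 131.090° + 40.254° = 171.34°.

44.01°, 171.34°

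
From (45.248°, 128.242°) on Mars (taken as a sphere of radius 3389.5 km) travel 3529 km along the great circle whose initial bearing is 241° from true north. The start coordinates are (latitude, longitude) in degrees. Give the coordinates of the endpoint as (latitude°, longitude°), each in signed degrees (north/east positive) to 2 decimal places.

3.68°, 79.10°

Angular distance δ = d/R = 3529/3389.5 = 1.04116 rad; initial bearing θ = 4.2062 rad.
sin φ₂ = sin φ₁ cos δ + cos φ₁ sin δ cos θ = (0.7102)(0.5052) + (0.7040)(0.8630)(-0.4848) = 0.0642, so φ₂ = 3.68°.
Δλ = atan2(sin θ sin δ cos φ₁, cos δ − sin φ₁ sin φ₂) = atan2(-0.5314, 0.4596) = -49.143°.
λ₂ = 128.242° − 49.143° = 79.10°.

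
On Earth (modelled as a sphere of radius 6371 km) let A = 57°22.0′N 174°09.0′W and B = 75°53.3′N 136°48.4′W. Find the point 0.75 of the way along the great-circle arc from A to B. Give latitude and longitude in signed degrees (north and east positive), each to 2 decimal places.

72.14°, -152.68°

The central angle between A and B is δ = 0.3995 rad.
With f = 0.75, the slerp weights are sin((1−f)δ)/sin δ = 0.2563 and sin(fδ)/sin δ = 0.7589.
Weighted sum of the unit vectors: (0.2563)·(-0.5365,-0.0550,0.8421) + (0.7589)·(-0.1778,-0.1669,0.9698) = (-0.2724, -0.1407, 0.9518).
Converting back: φ = atan2(z, √(x²+y²)) = 72.14°, λ = atan2(y, x) = -152.68°.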